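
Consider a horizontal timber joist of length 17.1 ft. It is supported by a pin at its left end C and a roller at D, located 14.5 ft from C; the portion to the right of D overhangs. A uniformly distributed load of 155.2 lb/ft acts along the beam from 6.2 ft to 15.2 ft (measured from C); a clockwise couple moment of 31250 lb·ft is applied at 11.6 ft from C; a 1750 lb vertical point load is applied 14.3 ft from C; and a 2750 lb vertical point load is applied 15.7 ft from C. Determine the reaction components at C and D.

C_x = 0, C_y = -1993 lb, D_y = 7889 lb

Resultant of the distributed load: 155.2 × 9 = 1396.8 lb at 10.7 ft from C.
Moments about C: D_y·14.5 − (155.2·9)·10.7 − 31250 − 1750·14.3 − 2750·15.7 = 0 → D_y = 114395.76/14.5 = 7889.36 ≈ 7889 lb.
ΣF_y = 0: C_y + 7889.36 − 155.2·9 − 1750 − 2750 = 0 → C_y = -1993 lb.
ΣF_x = 0: no horizontal applied forces, so C_x = 0.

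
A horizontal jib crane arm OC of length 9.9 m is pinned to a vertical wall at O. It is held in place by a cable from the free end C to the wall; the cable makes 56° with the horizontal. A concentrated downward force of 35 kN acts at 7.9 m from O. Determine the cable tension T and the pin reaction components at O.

T = 33.69 kN, O_x = 18.84 kN, O_y = 7.071 kN

ΣM about O: T·sin56°·9.9 − 35·7.9 = 0 → T = 276.5/(9.9·0.829038) = 33.6888 ≈ 33.69 kN.
ΣF_x = 0: O_x − T·cos56° = 0 → O_x = 33.6888 × 0.559193 = 18.84 kN.
ΣF_y = 0: O_y + T·sin56° − 35 = 0 → O_y = 35 − 33.6888 × 0.829038 = 7.071 kN.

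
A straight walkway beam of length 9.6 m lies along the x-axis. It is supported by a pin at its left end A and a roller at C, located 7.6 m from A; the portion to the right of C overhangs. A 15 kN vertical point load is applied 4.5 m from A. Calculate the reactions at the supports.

A_x = 0, A_y = 6.118 kN, C_y = 8.882 kN

Taking moments about A: C_y·7.6 − 15·4.5 = 0 → C_y = 67.5/7.6 = 8.88158 ≈ 8.882 kN.
ΣF_y = 0: A_y + 8.88158 − 15 = 0 → A_y = 6.118 kN.
ΣF_x = 0: no horizontal applied forces, so A_x = 0.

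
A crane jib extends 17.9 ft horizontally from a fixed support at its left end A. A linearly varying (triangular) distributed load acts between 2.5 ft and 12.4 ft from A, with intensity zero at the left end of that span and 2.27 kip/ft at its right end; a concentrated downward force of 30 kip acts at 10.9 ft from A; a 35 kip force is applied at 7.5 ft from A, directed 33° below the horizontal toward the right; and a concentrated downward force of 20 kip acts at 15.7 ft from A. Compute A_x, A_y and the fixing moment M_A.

A_x = -29.35 kip, A_y = 80.30 kip, M_A = 886.2 kip·ft

Resultant of the triangular load: ½ × 2.27 × 9.9 = 11.2365 kip, acting at 9.1 ft from A (one-third of the span from the peak).
ΣF_x = 0: A_x + 35·cos33° = 0 → A_x = -29.35 kip.
ΣF_y = 0: A_y − ½·2.27·9.9 − 30 − 35·sin33° − 20 = 0 → A_y = 80.30 kip.
ΣM about A: M_A − (½·2.27·9.9)·9.1 − 30·10.9 − 35·sin33°·7.5 − 20·15.7 = 0 → M_A = 886.2 kip·ft.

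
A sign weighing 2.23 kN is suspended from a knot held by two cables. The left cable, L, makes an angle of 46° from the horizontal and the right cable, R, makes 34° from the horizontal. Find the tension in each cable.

ΣF_x = 0: −T_L·cos46° + T_R·cos34° = 0 → T_R = 0.837909·T_L.
ΣF_y = 0: T_L·sin46° + T_R·sin34° = 2.23.
Substitute: T_L·(0.71934 + 0.837909·0.559193) = 2.23 → T_L = 1.87727 ≈ 1.877 kN.
Then T_R = 0.837909 × 1.87727 = 1.573 kN.

T_L = 1.877 kN, T_R = 1.573 kN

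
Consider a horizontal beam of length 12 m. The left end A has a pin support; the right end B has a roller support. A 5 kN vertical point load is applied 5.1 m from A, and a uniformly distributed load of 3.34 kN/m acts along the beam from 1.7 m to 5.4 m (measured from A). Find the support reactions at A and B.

A_x = 0, A_y = 11.58 kN, B_y = 5.781 kN

Resultant of the distributed load: 3.34 × 3.7 = 12.358 kN at 3.55 m from A.
Moments about A: B_y·12 − 5·5.1 − (3.34·3.7)·3.55 = 0 → B_y = 69.3709/12 = 5.78091 ≈ 5.781 kN.
ΣF_y = 0: A_y + 5.78091 − 5 − 3.34·3.7 = 0 → A_y = 11.58 kN.
ΣF_x = 0: no horizontal applied forces, so A_x = 0.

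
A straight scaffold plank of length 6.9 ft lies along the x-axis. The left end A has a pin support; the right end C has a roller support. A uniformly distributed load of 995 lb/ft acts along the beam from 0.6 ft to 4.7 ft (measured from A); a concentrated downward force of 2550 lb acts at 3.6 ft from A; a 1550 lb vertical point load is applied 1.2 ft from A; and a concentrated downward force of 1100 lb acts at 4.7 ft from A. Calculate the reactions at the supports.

A_x = 0, A_y = 5363 lb, C_y = 3916 lb

Resultant of the distributed load: 995 × 4.1 = 4079.5 lb at 2.65 ft from A.
ΣM about A: C_y·6.9 − (995·4.1)·2.65 − 2550·3.6 − 1550·1.2 − 1100·4.7 = 0 → C_y = 27020.675/6.9 = 3916.04 ≈ 3916 lb.
ΣF_y = 0: A_y + 3916.04 − 995·4.1 − 2550 − 1550 − 1100 = 0 → A_y = 5363 lb.
ΣF_x = 0: no horizontal applied forces, so A_x = 0.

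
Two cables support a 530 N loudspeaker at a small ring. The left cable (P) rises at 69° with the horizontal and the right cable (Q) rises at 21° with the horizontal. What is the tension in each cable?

T_P = 494.8 N, T_Q = 189.9 N

ΣF_x = 0: −T_P·cos69° + T_Q·cos21° = 0 → T_Q = 0.383864·T_P.
ΣF_y = 0: T_P·sin69° + T_Q·sin21° = 530.
Substitute: T_P·(0.93358 + 0.383864·0.358368) = 530 → T_P = 494.798 ≈ 494.8 N.
Then T_Q = 0.383864 × 494.798 = 189.9 N.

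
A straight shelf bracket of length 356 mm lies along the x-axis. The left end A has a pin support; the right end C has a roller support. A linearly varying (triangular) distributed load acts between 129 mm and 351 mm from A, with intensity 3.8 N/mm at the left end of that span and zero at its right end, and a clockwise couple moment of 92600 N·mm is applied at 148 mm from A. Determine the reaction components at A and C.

Resultant of the triangular load: ½ × 3.8 × 222 = 421.8 N, acting at 203 mm from A (one-third of the span from the peak).
ΣM about A: C_y·356 − (½·3.8·222)·203 − 92600 = 0 → C_y = 178225.4/356 = 500.633 ≈ 500.6 N.
ΣF_y = 0: A_y + 500.633 − ½·3.8·222 = 0 → A_y = -78.83 N.
ΣF_x = 0: no horizontal applied forces, so A_x = 0.

A_x = 0, A_y = -78.83 N, C_y = 500.6 N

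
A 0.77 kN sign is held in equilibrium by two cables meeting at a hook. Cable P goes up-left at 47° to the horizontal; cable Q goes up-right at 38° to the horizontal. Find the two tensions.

ΣF_x = 0: −T_P·cos47° + T_Q·cos38° = 0 → T_Q = 0.865468·T_P.
ΣF_y = 0: T_P·sin47° + T_Q·sin38° = 0.77.
Substitute: T_P·(0.731354 + 0.865468·0.615661) = 0.77 → T_P = 0.609086 ≈ 0.6091 kN.
Then T_Q = 0.865468 × 0.609086 = 0.5271 kN.

T_P = 0.6091 kN, T_Q = 0.5271 kN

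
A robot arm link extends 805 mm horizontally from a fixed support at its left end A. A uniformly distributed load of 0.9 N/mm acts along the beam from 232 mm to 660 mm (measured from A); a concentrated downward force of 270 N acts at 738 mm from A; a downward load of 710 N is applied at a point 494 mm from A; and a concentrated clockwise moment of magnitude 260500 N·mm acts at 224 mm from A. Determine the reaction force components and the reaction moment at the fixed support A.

A_x = 0, A_y = 1365 N, M_A = 982300 N·mm

Resultant of the distributed load: 0.9 × 428 = 385.2 N at 446 mm from A.
ΣF_x = 0: A_x = 0.
ΣF_y = 0: A_y − 0.9·428 − 270 − 710 = 0 → A_y = 1365 N.
ΣM about A: M_A − (0.9·428)·446 − 270·738 − 710·494 − 260500 = 0 → M_A = 982300 N·mm.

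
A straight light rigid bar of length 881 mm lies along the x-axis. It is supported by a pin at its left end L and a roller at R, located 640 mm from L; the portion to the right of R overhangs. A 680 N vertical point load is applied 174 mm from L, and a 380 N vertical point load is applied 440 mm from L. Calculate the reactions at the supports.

Taking moments about L: R_y·640 − 680·174 − 380·440 = 0 → R_y = 285520/640 = 446.125 ≈ 446.1 N.
ΣF_y = 0: L_y + 446.125 − 680 − 380 = 0 → L_y = 613.9 N.
ΣF_x = 0: no horizontal applied forces, so L_x = 0.

L_x = 0, L_y = 613.9 N, R_y = 446.1 N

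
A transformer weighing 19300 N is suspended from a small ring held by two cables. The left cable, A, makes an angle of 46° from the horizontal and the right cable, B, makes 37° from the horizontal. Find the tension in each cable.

ΣF_x = 0: −T_A·cos46° + T_B·cos37° = 0 → T_B = 0.869807·T_A.
ΣF_y = 0: T_A·sin46° + T_B·sin37° = 19300.
Substitute: T_A·(0.71934 + 0.869807·0.601815) = 19300 → T_A = 15529.4 ≈ 15530 N.
Then T_B = 0.869807 × 15529.4 = 13510 N.

T_A = 15530 N, T_B = 13510 N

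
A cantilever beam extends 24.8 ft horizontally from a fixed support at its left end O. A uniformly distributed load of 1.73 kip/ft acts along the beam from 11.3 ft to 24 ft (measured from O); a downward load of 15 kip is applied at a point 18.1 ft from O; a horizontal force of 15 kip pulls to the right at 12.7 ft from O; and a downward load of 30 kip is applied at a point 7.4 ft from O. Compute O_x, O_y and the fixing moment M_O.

Resultant of the distributed load: 1.73 × 12.7 = 21.971 kip at 17.65 ft from O.
ΣF_x = 0: O_x + 15 = 0 → O_x = -15.00 kip.
ΣF_y = 0: O_y − 1.73·12.7 − 15 − 30 = 0 → O_y = 66.97 kip.
ΣM about O: M_O − (1.73·12.7)·17.65 − 15·18.1 − 30·7.4 = 0 → M_O = 881.3 kip·ft.

O_x = -15.00 kip, O_y = 66.97 kip, M_O = 881.3 kip·ft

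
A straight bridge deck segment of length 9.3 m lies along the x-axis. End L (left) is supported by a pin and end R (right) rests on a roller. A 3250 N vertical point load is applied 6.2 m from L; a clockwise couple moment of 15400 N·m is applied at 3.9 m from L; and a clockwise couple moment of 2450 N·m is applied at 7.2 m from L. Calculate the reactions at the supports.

Moments about L: R_y·9.3 − 3250·6.2 − 15400 − 2450 = 0 → R_y = 38000/9.3 = 4086.02 ≈ 4086 N.
ΣF_y = 0: L_y + 4086.02 − 3250 = 0 → L_y = -836.0 N.
ΣF_x = 0: no horizontal applied forces, so L_x = 0.

L_x = 0, L_y = -836.0 N, R_y = 4086 N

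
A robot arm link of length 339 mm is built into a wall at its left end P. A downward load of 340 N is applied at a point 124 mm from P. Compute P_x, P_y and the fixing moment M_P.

ΣF_x = 0: P_x = 0.
ΣF_y = 0: P_y − 340 = 0 → P_y = 340.0 N.
ΣM about P: M_P − 340·124 = 0 → M_P = 42160 N·mm.

P_x = 0, P_y = 340.0 N, M_P = 42160 N·mm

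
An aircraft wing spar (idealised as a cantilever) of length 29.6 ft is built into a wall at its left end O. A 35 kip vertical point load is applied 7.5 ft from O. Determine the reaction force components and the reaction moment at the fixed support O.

ΣF_x = 0: O_x = 0.
ΣF_y = 0: O_y − 35 = 0 → O_y = 35.00 kip.
ΣM about O: M_O − 35·7.5 = 0 → M_O = 262.5 kip·ft.

O_x = 0, O_y = 35.00 kip, M_O = 262.5 kip·ft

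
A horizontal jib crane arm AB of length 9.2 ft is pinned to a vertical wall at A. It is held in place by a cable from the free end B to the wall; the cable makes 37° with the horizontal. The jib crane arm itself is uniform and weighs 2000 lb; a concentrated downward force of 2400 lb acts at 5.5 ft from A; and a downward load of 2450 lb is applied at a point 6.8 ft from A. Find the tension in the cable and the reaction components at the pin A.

ΣM about A: T·sin37°·9.2 − 2000·4.6 − 2400·5.5 − 2450·6.8 = 0 → T = 39060/(9.2·0.601815) = 7054.75 ≈ 7055 lb.
ΣF_x = 0: A_x − T·cos37° = 0 → A_x = 7054.75 × 0.798636 = 5634 lb.
ΣF_y = 0: A_y + T·sin37° − 2000 − 2400 − 2450 = 0 → A_y = 6850 − 7054.75 × 0.601815 = 2604 lb.

T = 7055 lb, A_x = 5634 lb, A_y = 2604 lb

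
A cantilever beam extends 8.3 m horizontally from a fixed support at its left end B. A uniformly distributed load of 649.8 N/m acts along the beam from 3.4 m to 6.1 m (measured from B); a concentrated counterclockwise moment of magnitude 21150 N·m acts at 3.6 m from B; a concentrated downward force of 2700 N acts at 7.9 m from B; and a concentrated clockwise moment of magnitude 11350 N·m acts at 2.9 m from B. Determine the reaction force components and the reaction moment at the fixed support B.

Resultant of the distributed load: 649.8 × 2.7 = 1754.46 N at 4.75 m from B.
ΣF_x = 0: B_x = 0.
ΣF_y = 0: B_y − 649.8·2.7 − 2700 = 0 → B_y = 4454 N.
ΣM about B: M_B − (649.8·2.7)·4.75 + 21150 − 2700·7.9 − 11350 = 0 → M_B = 19860 N·m.

B_x = 0, B_y = 4454 N, M_B = 19860 N·m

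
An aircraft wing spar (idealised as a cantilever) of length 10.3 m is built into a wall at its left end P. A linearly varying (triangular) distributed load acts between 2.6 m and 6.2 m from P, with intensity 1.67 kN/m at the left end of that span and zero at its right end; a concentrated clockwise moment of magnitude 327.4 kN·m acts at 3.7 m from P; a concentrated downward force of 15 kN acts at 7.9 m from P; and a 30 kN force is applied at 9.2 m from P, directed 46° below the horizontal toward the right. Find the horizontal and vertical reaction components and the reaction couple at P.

Resultant of the triangular load: ½ × 1.67 × 3.6 = 3.006 kN, acting at 3.8 m from P (one-third of the span from the peak).
ΣF_x = 0: P_x + 30·cos46° = 0 → P_x = -20.84 kN.
ΣF_y = 0: P_y − ½·1.67·3.6 − 15 − 30·sin46° = 0 → P_y = 39.59 kN.
ΣM about P: M_P − (½·1.67·3.6)·3.8 − 327.4 − 15·7.9 − 30·sin46°·9.2 = 0 → M_P = 655.9 kN·m.

P_x = -20.84 kN, P_y = 39.59 kN, M_P = 655.9 kN·m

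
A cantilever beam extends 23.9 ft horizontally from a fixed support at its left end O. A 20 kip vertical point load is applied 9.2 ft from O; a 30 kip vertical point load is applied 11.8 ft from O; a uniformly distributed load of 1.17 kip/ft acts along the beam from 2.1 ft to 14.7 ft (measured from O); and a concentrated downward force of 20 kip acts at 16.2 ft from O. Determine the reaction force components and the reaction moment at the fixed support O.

O_x = 0, O_y = 84.74 kip, M_O = 985.8 kip·ft

Resultant of the distributed load: 1.17 × 12.6 = 14.742 kip at 8.4 ft from O.
ΣF_x = 0: O_x = 0.
ΣF_y = 0: O_y − 20 − 30 − 1.17·12.6 − 20 = 0 → O_y = 84.74 kip.
ΣM about O: M_O − 20·9.2 − 30·11.8 − (1.17·12.6)·8.4 − 20·16.2 = 0 → M_O = 985.8 kip·ft.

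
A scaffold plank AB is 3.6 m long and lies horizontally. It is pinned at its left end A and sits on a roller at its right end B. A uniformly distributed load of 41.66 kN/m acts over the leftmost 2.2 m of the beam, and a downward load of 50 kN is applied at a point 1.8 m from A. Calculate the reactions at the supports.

Resultant of the distributed load: 41.66 × 2.2 = 91.652 kN at 1.1 m from A.
Moments about A: B_y·3.6 − (41.66·2.2)·1.1 − 50·1.8 = 0 → B_y = 190.8172/3.6 = 53.0048 ≈ 53.00 kN.
ΣF_y = 0: A_y + 53.0048 − 41.66·2.2 − 50 = 0 → A_y = 88.65 kN.
ΣF_x = 0: no horizontal applied forces, so A_x = 0.

A_x = 0, A_y = 88.65 kN, B_y = 53.00 kN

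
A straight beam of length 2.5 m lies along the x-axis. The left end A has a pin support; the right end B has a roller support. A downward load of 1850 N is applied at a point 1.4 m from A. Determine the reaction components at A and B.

A_x = 0, A_y = 814.0 N, B_y = 1036 N

Moments about A: B_y·2.5 − 1850·1.4 = 0 → B_y = 2590/2.5 = 1036 N.
ΣF_y = 0: A_y + 1036 − 1850 = 0 → A_y = 814.0 N.
ΣF_x = 0: no horizontal applied forces, so A_x = 0.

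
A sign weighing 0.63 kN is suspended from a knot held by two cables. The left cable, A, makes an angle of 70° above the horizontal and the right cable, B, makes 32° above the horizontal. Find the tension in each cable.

ΣF_x = 0: −T_A·cos70° + T_B·cos32° = 0 → T_B = 0.403303·T_A.
ΣF_y = 0: T_A·sin70° + T_B·sin32° = 0.63.
Substitute: T_A·(0.939693 + 0.403303·0.529919) = 0.63 → T_A = 0.546206 ≈ 0.5462 kN.
Then T_B = 0.403303 × 0.546206 = 0.2203 kN.

T_A = 0.5462 kN, T_B = 0.2203 kN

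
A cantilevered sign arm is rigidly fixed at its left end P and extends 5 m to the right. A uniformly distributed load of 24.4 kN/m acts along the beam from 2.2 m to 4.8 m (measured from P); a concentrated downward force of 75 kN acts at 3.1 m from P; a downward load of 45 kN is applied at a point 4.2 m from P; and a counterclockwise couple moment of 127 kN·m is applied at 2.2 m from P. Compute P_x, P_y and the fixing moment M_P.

Resultant of the distributed load: 24.4 × 2.6 = 63.44 kN at 3.5 m from P.
ΣF_x = 0: P_x = 0.
ΣF_y = 0: P_y − 24.4·2.6 − 75 − 45 = 0 → P_y = 183.4 kN.
ΣM about P: M_P − (24.4·2.6)·3.5 − 75·3.1 − 45·4.2 + 127 = 0 → M_P = 516.5 kN·m.

P_x = 0, P_y = 183.4 kN, M_P = 516.5 kN·m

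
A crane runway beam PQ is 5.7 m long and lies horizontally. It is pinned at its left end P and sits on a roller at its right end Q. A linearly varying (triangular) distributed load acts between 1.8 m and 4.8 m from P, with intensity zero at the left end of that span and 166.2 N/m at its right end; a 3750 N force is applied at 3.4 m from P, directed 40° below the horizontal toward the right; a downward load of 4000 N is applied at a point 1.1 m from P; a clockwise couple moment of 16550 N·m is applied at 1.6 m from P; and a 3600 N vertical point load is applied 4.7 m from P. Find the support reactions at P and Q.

Resultant of the triangular load: ½ × 166.2 × 3 = 249.3 N, acting at 3.8 m from P (one-third of the span from the peak).
Taking moments about P: Q_y·5.7 − (½·166.2·3)·3.8 − 3750·sin40°·3.4 − 4000·1.1 − 16550 − 3600·4.7 = 0 → Q_y = 47012.9/5.7 = 8247.88 ≈ 8248 N.
ΣF_y = 0: P_y + 8247.88 − ½·166.2·3 − 3750·sin40° − 4000 − 3600 = 0 → P_y = 2012 N.
ΣF_x = 0: P_x + 3750·cos40° = 0 → P_x = -2873 N.

P_x = -2873 N, P_y = 2012 N, Q_y = 8248 N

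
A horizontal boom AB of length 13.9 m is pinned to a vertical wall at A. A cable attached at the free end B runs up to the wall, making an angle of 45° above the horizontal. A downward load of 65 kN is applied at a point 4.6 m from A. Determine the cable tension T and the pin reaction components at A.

ΣM about A: T·sin45°·13.9 − 65·4.6 = 0 → T = 299/(13.9·0.707107) = 30.4208 ≈ 30.42 kN.
ΣF_x = 0: A_x − T·cos45° = 0 → A_x = 30.4208 × 0.707107 = 21.51 kN.
ΣF_y = 0: A_y + T·sin45° − 65 = 0 → A_y = 65 − 30.4208 × 0.707107 = 43.49 kN.

T = 30.42 kN, A_x = 21.51 kN, A_y = 43.49 kN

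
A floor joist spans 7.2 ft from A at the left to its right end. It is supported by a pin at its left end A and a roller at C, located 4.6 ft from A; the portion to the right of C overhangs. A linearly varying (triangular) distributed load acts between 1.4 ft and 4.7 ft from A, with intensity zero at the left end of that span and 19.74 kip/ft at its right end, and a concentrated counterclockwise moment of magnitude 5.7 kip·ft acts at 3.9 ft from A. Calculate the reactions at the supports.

Resultant of the triangular load: ½ × 19.74 × 3.3 = 32.571 kip, acting at 3.6 ft from A (one-third of the span from the peak).
Moments about A: C_y·4.6 − (½·19.74·3.3)·3.6 + 5.7 = 0 → C_y = 111.5556/4.6 = 24.2512 ≈ 24.25 kip.
ΣF_y = 0: A_y + 24.2512 − ½·19.74·3.3 = 0 → A_y = 8.320 kip.
ΣF_x = 0: no horizontal applied forces, so A_x = 0.

A_x = 0, A_y = 8.320 kip, C_y = 24.25 kip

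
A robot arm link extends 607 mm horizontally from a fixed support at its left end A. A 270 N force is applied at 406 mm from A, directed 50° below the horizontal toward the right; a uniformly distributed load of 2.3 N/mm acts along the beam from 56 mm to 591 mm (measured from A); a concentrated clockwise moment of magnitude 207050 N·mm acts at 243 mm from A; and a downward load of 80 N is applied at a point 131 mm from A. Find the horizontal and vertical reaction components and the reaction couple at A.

A_x = -173.6 N, A_y = 1517 N, M_A = 699600 N·mm

Resultant of the distributed load: 2.3 × 535 = 1230.5 N at 323.5 mm from A.
ΣF_x = 0: A_x + 270·cos50° = 0 → A_x = -173.6 N.
ΣF_y = 0: A_y − 270·sin50° − 2.3·535 − 80 = 0 → A_y = 1517 N.
ΣM about A: M_A − 270·sin50°·406 − (2.3·535)·323.5 − 207050 − 80·131 = 0 → M_A = 699600 N·mm.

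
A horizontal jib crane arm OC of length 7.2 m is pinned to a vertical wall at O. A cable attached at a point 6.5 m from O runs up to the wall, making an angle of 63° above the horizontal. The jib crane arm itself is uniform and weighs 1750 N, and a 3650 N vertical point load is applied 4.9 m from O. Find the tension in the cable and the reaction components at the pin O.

ΣM about O: T·sin63°·6.5 − 1750·3.6 − 3650·4.9 = 0 → T = 24185/(6.5·0.891007) = 4175.91 ≈ 4176 N.
ΣF_x = 0: O_x − T·cos63° = 0 → O_x = 4175.91 × 0.45399 = 1896 N.
ΣF_y = 0: O_y + T·sin63° − 1750 − 3650 = 0 → O_y = 5400 − 4175.91 × 0.891007 = 1679 N.

T = 4176 N, O_x = 1896 N, O_y = 1679 N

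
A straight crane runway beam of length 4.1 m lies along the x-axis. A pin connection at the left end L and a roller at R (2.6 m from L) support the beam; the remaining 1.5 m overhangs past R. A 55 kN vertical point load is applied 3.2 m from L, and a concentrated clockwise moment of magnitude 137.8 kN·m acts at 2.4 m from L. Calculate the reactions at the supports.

Moments about L: R_y·2.6 − 55·3.2 − 137.8 = 0 → R_y = 313.8/2.6 = 120.692 ≈ 120.7 kN.
ΣF_y = 0: L_y + 120.692 − 55 = 0 → L_y = -65.69 kN.
ΣF_x = 0: no horizontal applied forces, so L_x = 0.

L_x = 0, L_y = -65.69 kN, R_y = 120.7 kN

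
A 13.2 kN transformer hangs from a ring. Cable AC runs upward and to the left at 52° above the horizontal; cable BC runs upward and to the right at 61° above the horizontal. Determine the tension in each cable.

T_AC = 6.952 kN, T_BC = 8.829 kN

ΣF_x = 0: −T_AC·cos52° + T_BC·cos61° = 0 → T_BC = 1.2699·T_AC.
ΣF_y = 0: T_AC·sin52° + T_BC·sin61° = 13.2.
Substitute: T_AC·(0.788011 + 1.2699·0.87462) = 13.2 → T_AC = 6.95216 ≈ 6.952 kN.
Then T_BC = 1.2699 × 6.95216 = 8.829 kN.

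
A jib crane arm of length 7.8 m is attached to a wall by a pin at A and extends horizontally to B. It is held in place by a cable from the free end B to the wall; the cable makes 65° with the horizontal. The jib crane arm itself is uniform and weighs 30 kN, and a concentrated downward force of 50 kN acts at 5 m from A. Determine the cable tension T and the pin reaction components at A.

T = 51.92 kN, A_x = 21.94 kN, A_y = 32.95 kN

ΣM about A: T·sin65°·7.8 − 30·3.9 − 50·5 = 0 → T = 367/(7.8·0.906308) = 51.9153 ≈ 51.92 kN.
ΣF_x = 0: A_x − T·cos65° = 0 → A_x = 51.9153 × 0.422618 = 21.94 kN.
ΣF_y = 0: A_y + T·sin65° − 30 − 50 = 0 → A_y = 80 − 51.9153 × 0.906308 = 32.95 kN.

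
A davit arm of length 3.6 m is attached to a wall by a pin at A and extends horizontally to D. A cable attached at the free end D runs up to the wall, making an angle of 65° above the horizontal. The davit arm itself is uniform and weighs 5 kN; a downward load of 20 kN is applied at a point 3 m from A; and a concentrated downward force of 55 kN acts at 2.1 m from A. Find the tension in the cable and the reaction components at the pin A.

ΣM about A: T·sin65°·3.6 − 5·1.8 − 20·3 − 55·2.1 = 0 → T = 184.5/(3.6·0.906308) = 56.5481 ≈ 56.55 kN.
ΣF_x = 0: A_x − T·cos65° = 0 → A_x = 56.5481 × 0.422618 = 23.90 kN.
ΣF_y = 0: A_y + T·sin65° − 5 − 20 − 55 = 0 → A_y = 80 − 56.5481 × 0.906308 = 28.75 kN.

T = 56.55 kN, A_x = 23.90 kN, A_y = 28.75 kN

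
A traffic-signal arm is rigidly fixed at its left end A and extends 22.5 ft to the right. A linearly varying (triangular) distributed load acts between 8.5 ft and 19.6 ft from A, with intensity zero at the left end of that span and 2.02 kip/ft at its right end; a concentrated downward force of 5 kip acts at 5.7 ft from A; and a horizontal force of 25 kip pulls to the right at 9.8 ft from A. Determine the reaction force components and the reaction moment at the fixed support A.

Resultant of the triangular load: ½ × 2.02 × 11.1 = 11.211 kip, acting at 15.9 ft from A (one-third of the span from the peak).
ΣF_x = 0: A_x + 25 = 0 → A_x = -25.00 kip.
ΣF_y = 0: A_y − ½·2.02·11.1 − 5 = 0 → A_y = 16.21 kip.
ΣM about A: M_A − (½·2.02·11.1)·15.9 − 5·5.7 = 0 → M_A = 206.8 kip·ft.

A_x = -25.00 kip, A_y = 16.21 kip, M_A = 206.8 kip·ft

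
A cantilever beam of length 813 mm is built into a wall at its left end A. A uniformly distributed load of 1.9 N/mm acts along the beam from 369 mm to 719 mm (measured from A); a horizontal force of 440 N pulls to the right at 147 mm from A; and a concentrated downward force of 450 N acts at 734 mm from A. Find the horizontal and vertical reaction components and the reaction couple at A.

Resultant of the distributed load: 1.9 × 350 = 665 N at 544 mm from A.
ΣF_x = 0: A_x + 440 = 0 → A_x = -440.0 N.
ΣF_y = 0: A_y − 1.9·350 − 450 = 0 → A_y = 1115 N.
ΣM about A: M_A − (1.9·350)·544 − 450·734 = 0 → M_A = 692100 N·mm.

A_x = -440.0 N, A_y = 1115 N, M_A = 692100 N·mm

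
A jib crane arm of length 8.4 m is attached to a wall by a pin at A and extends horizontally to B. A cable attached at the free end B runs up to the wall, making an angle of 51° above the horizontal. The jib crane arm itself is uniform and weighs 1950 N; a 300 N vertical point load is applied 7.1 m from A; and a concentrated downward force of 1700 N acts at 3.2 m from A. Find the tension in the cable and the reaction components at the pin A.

ΣM about A: T·sin51°·8.4 − 1950·4.2 − 300·7.1 − 1700·3.2 = 0 → T = 15760/(8.4·0.777146) = 2414.21 ≈ 2414 N.
ΣF_x = 0: A_x − T·cos51° = 0 → A_x = 2414.21 × 0.62932 = 1519 N.
ΣF_y = 0: A_y + T·sin51° − 1950 − 300 − 1700 = 0 → A_y = 3950 − 2414.21 × 0.777146 = 2074 N.

T = 2414 N, A_x = 1519 N, A_y = 2074 N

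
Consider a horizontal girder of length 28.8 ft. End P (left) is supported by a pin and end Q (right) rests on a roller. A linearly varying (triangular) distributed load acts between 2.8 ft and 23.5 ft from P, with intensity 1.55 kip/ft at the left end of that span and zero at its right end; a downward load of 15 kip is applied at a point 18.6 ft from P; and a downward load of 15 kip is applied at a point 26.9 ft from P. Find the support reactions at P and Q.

Resultant of the triangular load: ½ × 1.55 × 20.7 = 16.0425 kip, acting at 9.7 ft from P (one-third of the span from the peak).
Moments about P: Q_y·28.8 − (½·1.55·20.7)·9.7 − 15·18.6 − 15·26.9 = 0 → Q_y = 838.11225/28.8 = 29.1011 ≈ 29.10 kip.
ΣF_y = 0: P_y + 29.1011 − ½·1.55·20.7 − 15 − 15 = 0 → P_y = 16.94 kip.
ΣF_x = 0: no horizontal applied forces, so P_x = 0.

P_x = 0, P_y = 16.94 kip, Q_y = 29.10 kip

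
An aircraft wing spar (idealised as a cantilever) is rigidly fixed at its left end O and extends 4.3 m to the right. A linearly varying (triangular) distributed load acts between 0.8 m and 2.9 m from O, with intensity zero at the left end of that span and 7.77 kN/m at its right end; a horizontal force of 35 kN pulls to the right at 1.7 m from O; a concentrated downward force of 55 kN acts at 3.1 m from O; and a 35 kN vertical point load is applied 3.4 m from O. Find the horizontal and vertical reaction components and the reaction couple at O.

Resultant of the triangular load: ½ × 7.77 × 2.1 = 8.1585 kN, acting at 2.2 m from O (one-third of the span from the peak).
ΣF_x = 0: O_x + 35 = 0 → O_x = -35.00 kN.
ΣF_y = 0: O_y − ½·7.77·2.1 − 55 − 35 = 0 → O_y = 98.16 kN.
ΣM about O: M_O − (½·7.77·2.1)·2.2 − 55·3.1 − 35·3.4 = 0 → M_O = 307.4 kN·m.

O_x = -35.00 kN, O_y = 98.16 kN, M_O = 307.4 kN·m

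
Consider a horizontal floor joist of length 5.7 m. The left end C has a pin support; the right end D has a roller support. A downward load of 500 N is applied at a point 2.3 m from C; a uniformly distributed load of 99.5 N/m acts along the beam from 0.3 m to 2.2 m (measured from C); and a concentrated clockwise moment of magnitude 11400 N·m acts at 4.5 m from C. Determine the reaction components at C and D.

Resultant of the distributed load: 99.5 × 1.9 = 189.05 N at 1.25 m from C.
Moments about C: D_y·5.7 − 500·2.3 − (99.5·1.9)·1.25 − 11400 = 0 → D_y = 12786.3125/5.7 = 2243.21 ≈ 2243 N.
ΣF_y = 0: C_y + 2243.21 − 500 − 99.5·1.9 = 0 → C_y = -1554 N.
ΣF_x = 0: no horizontal applied forces, so C_x = 0.

C_x = 0, C_y = -1554 N, D_y = 2243 N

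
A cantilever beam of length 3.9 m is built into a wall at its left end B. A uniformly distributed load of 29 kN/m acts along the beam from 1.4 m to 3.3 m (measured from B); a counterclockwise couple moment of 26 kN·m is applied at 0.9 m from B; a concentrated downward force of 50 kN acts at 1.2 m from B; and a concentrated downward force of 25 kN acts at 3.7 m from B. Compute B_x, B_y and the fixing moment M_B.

B_x = 0, B_y = 130.1 kN, M_B = 256.0 kN·m

Resultant of the distributed load: 29 × 1.9 = 55.1 kN at 2.35 m from B.
ΣF_x = 0: B_x = 0.
ΣF_y = 0: B_y − 29·1.9 − 50 − 25 = 0 → B_y = 130.1 kN.
ΣM about B: M_B − (29·1.9)·2.35 + 26 − 50·1.2 − 25·3.7 = 0 → M_B = 256.0 kN·m.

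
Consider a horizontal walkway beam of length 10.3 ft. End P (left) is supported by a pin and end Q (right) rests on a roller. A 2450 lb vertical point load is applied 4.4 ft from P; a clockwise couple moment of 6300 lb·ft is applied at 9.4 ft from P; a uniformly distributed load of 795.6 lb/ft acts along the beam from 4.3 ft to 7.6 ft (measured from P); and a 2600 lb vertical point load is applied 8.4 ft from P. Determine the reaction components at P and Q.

P_x = 0, P_y = 2380 lb, Q_y = 5295 lb

Resultant of the distributed load: 795.6 × 3.3 = 2625.48 lb at 5.95 ft from P.
ΣM about P: Q_y·10.3 − 2450·4.4 − 6300 − (795.6·3.3)·5.95 − 2600·8.4 = 0 → Q_y = 54541.606/10.3 = 5295.3 ≈ 5295 lb.
ΣF_y = 0: P_y + 5295.3 − 2450 − 795.6·3.3 − 2600 = 0 → P_y = 2380 lb.
ΣF_x = 0: no horizontal applied forces, so P_x = 0.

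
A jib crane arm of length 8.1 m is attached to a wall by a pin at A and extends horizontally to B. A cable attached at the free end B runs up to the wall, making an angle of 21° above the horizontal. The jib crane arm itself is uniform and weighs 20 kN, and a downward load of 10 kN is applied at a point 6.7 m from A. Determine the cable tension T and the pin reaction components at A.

ΣM about A: T·sin21°·8.1 − 20·4.05 − 10·6.7 = 0 → T = 148/(8.1·0.358368) = 50.9856 ≈ 50.99 kN.
ΣF_x = 0: A_x − T·cos21° = 0 → A_x = 50.9856 × 0.93358 = 47.60 kN.
ΣF_y = 0: A_y + T·sin21° − 20 − 10 = 0 → A_y = 30 − 50.9856 × 0.358368 = 11.73 kN.

T = 50.99 kN, A_x = 47.60 kN, A_y = 11.73 kN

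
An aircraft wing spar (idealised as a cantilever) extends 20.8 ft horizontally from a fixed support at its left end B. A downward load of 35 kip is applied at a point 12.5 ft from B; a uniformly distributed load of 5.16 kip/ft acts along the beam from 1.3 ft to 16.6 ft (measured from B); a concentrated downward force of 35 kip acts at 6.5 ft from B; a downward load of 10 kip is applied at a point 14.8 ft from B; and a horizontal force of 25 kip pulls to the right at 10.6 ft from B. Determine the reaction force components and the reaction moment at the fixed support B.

B_x = -25.00 kip, B_y = 158.9 kip, M_B = 1520 kip·ft

Resultant of the distributed load: 5.16 × 15.3 = 78.948 kip at 8.95 ft from B.
ΣF_x = 0: B_x + 25 = 0 → B_x = -25.00 kip.
ΣF_y = 0: B_y − 35 − 5.16·15.3 − 35 − 10 = 0 → B_y = 158.9 kip.
ΣM about B: M_B − 35·12.5 − (5.16·15.3)·8.95 − 35·6.5 − 10·14.8 = 0 → M_B = 1520 kip·ft.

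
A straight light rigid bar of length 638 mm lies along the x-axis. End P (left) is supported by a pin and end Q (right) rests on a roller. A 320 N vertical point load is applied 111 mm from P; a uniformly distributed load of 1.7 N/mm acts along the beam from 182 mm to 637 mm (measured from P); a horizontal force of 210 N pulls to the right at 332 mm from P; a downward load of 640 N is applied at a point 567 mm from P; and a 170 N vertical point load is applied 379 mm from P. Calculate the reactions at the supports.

Resultant of the distributed load: 1.7 × 455 = 773.5 N at 409.5 mm from P.
Moments about P: Q_y·638 − 320·111 − (1.7·455)·409.5 − 640·567 − 170·379 = 0 → Q_y = 779578.25/638 = 1221.91 ≈ 1222 N.
ΣF_y = 0: P_y + 1221.91 − 320 − 1.7·455 − 640 − 170 = 0 → P_y = 681.6 N.
ΣF_x = 0: P_x + 210 = 0 → P_x = -210.0 N.

P_x = -210.0 N, P_y = 681.6 N, Q_y = 1222 N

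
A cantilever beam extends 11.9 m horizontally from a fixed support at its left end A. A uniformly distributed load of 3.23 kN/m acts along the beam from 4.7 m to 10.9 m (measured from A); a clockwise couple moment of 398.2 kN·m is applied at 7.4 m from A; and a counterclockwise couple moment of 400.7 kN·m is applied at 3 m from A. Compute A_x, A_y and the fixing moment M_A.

Resultant of the distributed load: 3.23 × 6.2 = 20.026 kN at 7.8 m from A.
ΣF_x = 0: A_x = 0.
ΣF_y = 0: A_y − 3.23·6.2 = 0 → A_y = 20.03 kN.
ΣM about A: M_A − (3.23·6.2)·7.8 − 398.2 + 400.7 = 0 → M_A = 153.7 kN·m.

A_x = 0, A_y = 20.03 kN, M_A = 153.7 kN·m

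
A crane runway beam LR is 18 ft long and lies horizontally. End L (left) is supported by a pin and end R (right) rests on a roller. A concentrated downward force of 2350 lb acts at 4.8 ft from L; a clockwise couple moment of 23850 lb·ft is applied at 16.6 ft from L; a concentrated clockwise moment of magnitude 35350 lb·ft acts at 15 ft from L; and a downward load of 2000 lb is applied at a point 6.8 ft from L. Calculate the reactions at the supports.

L_x = 0, L_y = -321.1 lb, R_y = 4671 lb

ΣM about L: R_y·18 − 2350·4.8 − 23850 − 35350 − 2000·6.8 = 0 → R_y = 84080/18 = 4671.11 ≈ 4671 lb.
ΣF_y = 0: L_y + 4671.11 − 2350 − 2000 = 0 → L_y = -321.1 lb.
ΣF_x = 0: no horizontal applied forces, so L_x = 0.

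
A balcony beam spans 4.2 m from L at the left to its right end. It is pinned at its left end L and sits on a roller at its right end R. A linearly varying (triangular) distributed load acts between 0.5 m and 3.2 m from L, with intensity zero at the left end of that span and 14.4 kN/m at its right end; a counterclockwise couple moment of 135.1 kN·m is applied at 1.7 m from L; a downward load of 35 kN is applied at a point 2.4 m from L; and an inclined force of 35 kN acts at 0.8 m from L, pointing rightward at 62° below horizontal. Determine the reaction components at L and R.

L_x = -16.43 kN, L_y = 80.98 kN, R_y = 4.365 kN

Resultant of the triangular load: ½ × 14.4 × 2.7 = 19.44 kN, acting at 2.3 m from L (one-third of the span from the peak).
ΣM about L: R_y·4.2 − (½·14.4·2.7)·2.3 + 135.1 − 35·2.4 − 35·sin62°·0.8 = 0 → R_y = 18.3345/4.2 = 4.36536 ≈ 4.365 kN.
ΣF_y = 0: L_y + 4.36536 − ½·14.4·2.7 − 35 − 35·sin62° = 0 → L_y = 80.98 kN.
ΣF_x = 0: L_x + 35·cos62° = 0 → L_x = -16.43 kN.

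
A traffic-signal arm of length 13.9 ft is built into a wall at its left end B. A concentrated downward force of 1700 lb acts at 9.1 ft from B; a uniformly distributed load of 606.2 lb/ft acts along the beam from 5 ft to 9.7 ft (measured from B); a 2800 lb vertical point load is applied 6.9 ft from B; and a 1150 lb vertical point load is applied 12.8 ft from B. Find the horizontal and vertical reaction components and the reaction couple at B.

Resultant of the distributed load: 606.2 × 4.7 = 2849.14 lb at 7.35 ft from B.
ΣF_x = 0: B_x = 0.
ΣF_y = 0: B_y − 1700 − 606.2·4.7 − 2800 − 1150 = 0 → B_y = 8499 lb.
ΣM about B: M_B − 1700·9.1 − (606.2·4.7)·7.35 − 2800·6.9 − 1150·12.8 = 0 → M_B = 70450 lb·ft.

B_x = 0, B_y = 8499 lb, M_B = 70450 lb·ft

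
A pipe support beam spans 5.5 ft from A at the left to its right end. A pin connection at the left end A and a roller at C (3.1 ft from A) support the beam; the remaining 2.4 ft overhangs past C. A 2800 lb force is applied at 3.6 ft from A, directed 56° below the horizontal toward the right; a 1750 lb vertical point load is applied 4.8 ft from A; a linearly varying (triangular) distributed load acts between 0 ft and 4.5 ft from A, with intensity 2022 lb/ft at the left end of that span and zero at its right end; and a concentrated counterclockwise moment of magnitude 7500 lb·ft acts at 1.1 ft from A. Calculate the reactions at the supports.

Resultant of the triangular load: ½ × 2022 × 4.5 = 4549.5 lb, acting at 1.5 ft from A (one-third of the span from the peak).
Moments about A: C_y·3.1 − 2800·sin56°·3.6 − 1750·4.8 − (½·2022·4.5)·1.5 + 7500 = 0 → C_y = 16080.9/3.1 = 5187.39 ≈ 5187 lb.
ΣF_y = 0: A_y + 5187.39 − 2800·sin56° − 1750 − ½·2022·4.5 = 0 → A_y = 3433 lb.
ΣF_x = 0: A_x + 2800·cos56° = 0 → A_x = -1566 lb.

A_x = -1566 lb, A_y = 3433 lb, C_y = 5187 lb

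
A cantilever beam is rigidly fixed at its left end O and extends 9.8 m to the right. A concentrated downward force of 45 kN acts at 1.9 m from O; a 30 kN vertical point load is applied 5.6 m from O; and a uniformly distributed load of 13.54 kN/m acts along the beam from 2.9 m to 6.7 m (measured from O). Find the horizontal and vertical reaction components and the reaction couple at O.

Resultant of the distributed load: 13.54 × 3.8 = 51.452 kN at 4.8 m from O.
ΣF_x = 0: O_x = 0.
ΣF_y = 0: O_y − 45 − 30 − 13.54·3.8 = 0 → O_y = 126.5 kN.
ΣM about O: M_O − 45·1.9 − 30·5.6 − (13.54·3.8)·4.8 = 0 → M_O = 500.5 kN·m.

O_x = 0, O_y = 126.5 kN, M_O = 500.5 kN·m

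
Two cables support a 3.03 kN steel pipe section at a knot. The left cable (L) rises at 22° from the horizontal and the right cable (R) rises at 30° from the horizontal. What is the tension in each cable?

ΣF_x = 0: −T_L·cos22° + T_R·cos30° = 0 → T_R = 1.07062·T_L.
ΣF_y = 0: T_L·sin22° + T_R·sin30° = 3.03.
Substitute: T_L·(0.374607 + 1.07062·0.5) = 3.03 → T_L = 3.32997 ≈ 3.330 kN.
Then T_R = 1.07062 × 3.32997 = 3.565 kN.

T_L = 3.330 kN, T_R = 3.565 kN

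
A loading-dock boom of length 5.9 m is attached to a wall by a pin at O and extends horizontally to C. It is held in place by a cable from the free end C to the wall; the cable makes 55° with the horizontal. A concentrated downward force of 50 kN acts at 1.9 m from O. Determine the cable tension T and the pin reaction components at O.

ΣM about O: T·sin55°·5.9 − 50·1.9 = 0 → T = 95/(5.9·0.819152) = 19.6565 ≈ 19.66 kN.
ΣF_x = 0: O_x − T·cos55° = 0 → O_x = 19.6565 × 0.573576 = 11.27 kN.
ΣF_y = 0: O_y + T·sin55° − 50 = 0 → O_y = 50 − 19.6565 × 0.819152 = 33.90 kN.

T = 19.66 kN, O_x = 11.27 kN, O_y = 33.90 kN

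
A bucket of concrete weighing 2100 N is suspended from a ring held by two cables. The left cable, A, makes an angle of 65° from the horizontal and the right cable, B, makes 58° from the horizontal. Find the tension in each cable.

T_A = 1327 N, T_B = 1058 N

ΣF_x = 0: −T_A·cos65° + T_B·cos58° = 0 → T_B = 0.797514·T_A.
ΣF_y = 0: T_A·sin65° + T_B·sin58° = 2100.
Substitute: T_A·(0.906308 + 0.797514·0.848048) = 2100 → T_A = 1326.9 ≈ 1327 N.
Then T_B = 0.797514 × 1326.9 = 1058 N.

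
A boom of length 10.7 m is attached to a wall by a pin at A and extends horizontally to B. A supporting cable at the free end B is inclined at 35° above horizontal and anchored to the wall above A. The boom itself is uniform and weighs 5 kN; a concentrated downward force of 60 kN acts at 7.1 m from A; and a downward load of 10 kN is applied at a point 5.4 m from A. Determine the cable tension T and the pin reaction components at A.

T = 82.57 kN, A_x = 67.64 kN, A_y = 27.64 kN

ΣM about A: T·sin35°·10.7 − 5·5.35 − 60·7.1 − 10·5.4 = 0 → T = 506.75/(10.7·0.573576) = 82.5694 ≈ 82.57 kN.
ΣF_x = 0: A_x − T·cos35° = 0 → A_x = 82.5694 × 0.819152 = 67.64 kN.
ΣF_y = 0: A_y + T·sin35° − 5 − 60 − 10 = 0 → A_y = 75 − 82.5694 × 0.573576 = 27.64 kN.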